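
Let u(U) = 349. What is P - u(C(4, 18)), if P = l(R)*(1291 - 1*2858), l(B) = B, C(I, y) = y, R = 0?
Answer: -349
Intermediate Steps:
P = 0 (P = 0*(1291 - 1*2858) = 0*(1291 - 2858) = 0*(-1567) = 0)
P - u(C(4, 18)) = 0 - 1*349 = 0 - 349 = -349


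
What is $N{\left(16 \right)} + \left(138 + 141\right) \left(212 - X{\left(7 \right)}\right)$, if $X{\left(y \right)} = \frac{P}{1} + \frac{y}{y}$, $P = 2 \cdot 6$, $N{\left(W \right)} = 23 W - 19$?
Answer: $55870$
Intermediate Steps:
$N{\left(W \right)} = -19 + 23 W$
$P = 12$
$X{\left(y \right)} = 13$ ($X{\left(y \right)} = \frac{12}{1} + \frac{y}{y} = 12 \cdot 1 + 1 = 12 + 1 = 13$)
$N{\left(16 \right)} + \left(138 + 141\right) \left(212 - X{\left(7 \right)}\right) = \left(-19 + 23 \cdot 16\right) + \left(138 + 141\right) \left(212 - 13\right) = \left(-19 + 368\right) + 279 \left(212 - 13\right) = 349 + 279 \cdot 199 = 349 + 55521 = 55870$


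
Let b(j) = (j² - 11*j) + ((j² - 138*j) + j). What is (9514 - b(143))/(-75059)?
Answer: 10220/75059 ≈ 0.13616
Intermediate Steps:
b(j) = -148*j + 2*j² (b(j) = (j² - 11*j) + (j² - 137*j) = -148*j + 2*j²)
(9514 - b(143))/(-75059) = (9514 - 2*143*(-74 + 143))/(-75059) = (9514 - 2*143*69)*(-1/75059) = (9514 - 1*19734)*(-1/75059) = (9514 - 19734)*(-1/75059) = -10220*(-1/75059) = 10220/75059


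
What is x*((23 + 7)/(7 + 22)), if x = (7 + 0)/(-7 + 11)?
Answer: 105/58 ≈ 1.8103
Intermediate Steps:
x = 7/4 ≈ 1.7500
x*((23 + 7)/(7 + 22)) = 7*((23 + 7)/(7 + 22))/4 = 7*(30/29)/4 = 7*(30*(1/29))/4 = (7/4)*(30/29) = 105/58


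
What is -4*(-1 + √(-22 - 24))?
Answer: 4 - 4*I*√46 ≈ 4.0 - 27.129*I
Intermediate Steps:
-4*(-1 + √(-22 - 24)) = -4*(-1 + √(-46)) = -4*(-1 + I*√46) = 4 - 4*I*√46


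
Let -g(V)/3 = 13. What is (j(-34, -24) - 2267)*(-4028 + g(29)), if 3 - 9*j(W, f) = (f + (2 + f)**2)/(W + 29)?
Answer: 82592636/9 ≈ 9.1770e+6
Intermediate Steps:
g(V) = -39 (g(V) = -3*13 = -39)
j(W, f) = 1/3 - (f + (2 + f)**2)/(9*(29 + W)) (j(W, f) = 1/3 - (f + (2 + f)**2)/(9*(W + 29)) = 1/3 - (f + (2 + f)**2)/(9*(29 + W)))
(j(-34, -24) - 2267)*(-4028 + g(29)) = ((87 - 1*(-24) - (2 - 24)**2 + 3*(-34))/(9*(29 - 34)) - 2267)*(-4028 - 39) = ((1/9)*(87 + 24 - 1*(-22)**2 - 102)/(-5) - 2267)*(-4067) = ((1/9)*(-1/5)*(87 + 24 - 1*484 - 102) - 2267)*(-4067) = ((1/9)*(-1/5)*(87 + 24 - 484 - 102) - 2267)*(-4067) = ((1/9)*(-1/5)*(-475) - 2267)*(-4067) = (95/9 - 2267)*(-4067) = -20308/9*(-4067) = 82592636/9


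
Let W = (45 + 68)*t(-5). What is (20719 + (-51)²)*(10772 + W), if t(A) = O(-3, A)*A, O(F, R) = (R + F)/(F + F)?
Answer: 700905920/3 ≈ 2.3364e+8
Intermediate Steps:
O(F, R) = (F + R)/(2*F) (O(F, R) = (F + R)/((2*F)) = (F + R)*(1/(2*F)) = (F + R)/(2*F))
t(A) = A*(½ - A/6) (t(A) = ((½)*(-3 + A)/(-3))*A = ((½)*(-⅓)*(-3 + A))*A = (½ - A/6)*A = A*(½ - A/6))
W = -2260/3 (W = (45 + 68)*((⅙)*(-5)*(3 - 1*(-5))) = 113*((⅙)*(-5)*(3 + 5)) = 113*((⅙)*(-5)*8) = 113*(-20/3) = -2260/3 ≈ -753.33)
(20719 + (-51)²)*(10772 + W) = (20719 + (-51)²)*(10772 - 2260/3) = (20719 + 2601)*(30056/3) = 23320*(30056/3) = 700905920/3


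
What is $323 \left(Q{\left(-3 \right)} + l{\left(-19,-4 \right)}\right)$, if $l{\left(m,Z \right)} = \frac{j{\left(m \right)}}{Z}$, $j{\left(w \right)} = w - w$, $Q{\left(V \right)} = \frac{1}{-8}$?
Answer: $- \frac{323}{8} \approx -40.375$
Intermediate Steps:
$Q{\left(V \right)} = - \frac{1}{8}$
$j{\left(w \right)} = 0$
$l{\left(m,Z \right)} = 0$ ($l{\left(m,Z \right)} = \frac{0}{Z} = 0$)
$323 \left(Q{\left(-3 \right)} + l{\left(-19,-4 \right)}\right) = 323 \left(- \frac{1}{8} + 0\right) = 323 \left(- \frac{1}{8}\right) = - \frac{323}{8}$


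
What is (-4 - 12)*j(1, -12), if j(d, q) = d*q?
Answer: 192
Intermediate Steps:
(-4 - 12)*j(1, -12) = (-4 - 12)*(1*(-12)) = -16*(-12) = 192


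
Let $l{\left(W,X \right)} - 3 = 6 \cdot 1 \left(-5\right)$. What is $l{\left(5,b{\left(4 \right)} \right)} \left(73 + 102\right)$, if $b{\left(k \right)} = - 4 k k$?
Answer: $-4725$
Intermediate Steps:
$b{\left(k \right)} = - 4 k^{2}$
$l{\left(W,X \right)} = -27$ ($l{\left(W,X \right)} = 3 + 6 \cdot 1 \left(-5\right) = 3 + 6 \left(-5\right) = 3 - 30 = -27$)
$l{\left(5,b{\left(4 \right)} \right)} \left(73 + 102\right) = - 27 \left(73 + 102\right) = \left(-27\right) 175 = -4725$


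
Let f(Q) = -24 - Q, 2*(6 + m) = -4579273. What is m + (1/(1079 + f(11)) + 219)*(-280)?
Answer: -1227202565/522 ≈ -2.3510e+6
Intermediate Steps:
m = -4579285/2 (m = -6 + (1/2)*(-4579273) = -6 - 4579273/2 = -4579285/2 ≈ -2.2896e+6)
m + (1/(1079 + f(11)) + 219)*(-280) = -4579285/2 + (1/(1079 + (-24 - 1*11)) + 219)*(-280) = -4579285/2 + (1/(1079 + (-24 - 11)) + 219)*(-280) = -4579285/2 + (1/(1079 - 35) + 219)*(-280) = -4579285/2 + (1/1044 + 219)*(-280) = -4579285/2 + (228637/1044)*(-280) = -4579285/2 - 16004590/261 = -1227202565/522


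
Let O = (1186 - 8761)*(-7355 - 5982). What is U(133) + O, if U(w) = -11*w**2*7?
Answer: 99665722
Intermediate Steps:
O = 101027775 (O = -7575*(-13337) = 101027775)
U(w) = -77*w**2
U(133) + O = -77*133**2 + 101027775 = -77*17689 + 101027775 = -1362053 + 101027775 = 99665722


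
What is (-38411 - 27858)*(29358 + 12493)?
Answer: -2773423919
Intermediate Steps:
(-38411 - 27858)*(29358 + 12493) = -66269*41851 = -2773423919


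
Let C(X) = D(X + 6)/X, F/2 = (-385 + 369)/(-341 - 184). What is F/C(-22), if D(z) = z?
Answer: 44/525 ≈ 0.083809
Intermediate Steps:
F = 32/525 (F = 2*((-385 + 369)/(-341 - 184)) = 2*(-16/(-525)) = 2*(-16*(-1/525)) = 2*(16/525) = 32/525 ≈ 0.060952)
C(X) = (6 + X)/X (C(X) = (X + 6)/X = (6 + X)/X)
F/C(-22) = 32/(525*(((6 - 22)/(-22)))) = 32/(525*((-1/22*(-16)))) = 32/(525*(8/11)) = (32/525)*(11/8) = 44/525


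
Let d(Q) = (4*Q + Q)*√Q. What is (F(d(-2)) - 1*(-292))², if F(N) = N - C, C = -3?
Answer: 86825 - 5900*I*√2 ≈ 86825.0 - 8343.9*I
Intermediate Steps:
d(Q) = 5*Q^(3/2) (d(Q) = (5*Q)*√Q = 5*Q^(3/2))
F(N) = 3 + N (F(N) = N - 1*(-3) = N + 3 = 3 + N)
(F(d(-2)) - 1*(-292))² = ((3 + 5*(-2)^(3/2)) - 1*(-292))² = ((3 + 5*(-2*I*√2)) + 292)² = ((3 - 10*I*√2) + 292)² = (295 - 10*I*√2)²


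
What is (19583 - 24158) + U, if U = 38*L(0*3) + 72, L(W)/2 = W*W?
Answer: -4503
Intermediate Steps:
L(W) = 2*W² (L(W) = 2*(W*W) = 2*W²)
U = 72 (U = 38*(2*(0*3)²) + 72 = 38*(2*0²) + 72 = 38*(2*0) + 72 = 38*0 + 72 = 0 + 72 = 72)
(19583 - 24158) + U = (19583 - 24158) + 72 = -4575 + 72 = -4503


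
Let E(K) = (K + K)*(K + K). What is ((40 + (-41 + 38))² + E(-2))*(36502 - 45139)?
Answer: -11962245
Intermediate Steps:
E(K) = 4*K² (E(K) = (2*K)*(2*K) = 4*K²)
((40 + (-41 + 38))² + E(-2))*(36502 - 45139) = ((40 + (-41 + 38))² + 4*(-2)²)*(36502 - 45139) = ((40 - 3)² + 4*4)*(-8637) = (37² + 16)*(-8637) = (1369 + 16)*(-8637) = 1385*(-8637) = -11962245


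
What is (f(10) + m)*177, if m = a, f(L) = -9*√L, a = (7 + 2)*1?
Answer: 1593 - 1593*√10 ≈ -3444.5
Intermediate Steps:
a = 9 (a = 9*1 = 9)
m = 9
(f(10) + m)*177 = (-9*√10 + 9)*177 = (9 - 9*√10)*177 = 1593 - 1593*√10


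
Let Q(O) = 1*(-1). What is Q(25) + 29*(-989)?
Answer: -28682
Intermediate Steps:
Q(O) = -1
Q(25) + 29*(-989) = -1 + 29*(-989) = -1 - 28681 = -28682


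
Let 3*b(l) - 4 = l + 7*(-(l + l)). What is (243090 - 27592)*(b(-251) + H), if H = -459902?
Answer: -98873283874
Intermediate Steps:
b(l) = 4/3 - 13*l/3 (b(l) = 4/3 + (l + 7*(-(l + l)))/3 = 4/3 + (l + 7*(-2*l))/3 = 4/3 + (l - 14*l)/3 = 4/3 + (-13*l)/3 = 4/3 - 13*l/3)
(243090 - 27592)*(b(-251) + H) = (243090 - 27592)*((4/3 - 13/3*(-251)) - 459902) = 215498*((4/3 + 3263/3) - 459902) = 215498*(1089 - 459902) = 215498*(-458813) = -98873283874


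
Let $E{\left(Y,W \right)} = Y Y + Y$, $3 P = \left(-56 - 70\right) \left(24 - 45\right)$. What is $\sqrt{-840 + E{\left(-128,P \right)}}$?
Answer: $2 \sqrt{3854} \approx 124.16$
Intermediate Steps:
$P = 882$ ($P = \frac{\left(-56 - 70\right) \left(24 - 45\right)}{3} = \frac{\left(-126\right) \left(-21\right)}{3} = \frac{1}{3} \cdot 2646 = 882$)
$E{\left(Y,W \right)} = Y + Y^{2}$ ($E{\left(Y,W \right)} = Y^{2} + Y = Y + Y^{2}$)
$\sqrt{-840 + E{\left(-128,P \right)}} = \sqrt{-840 - 128 \left(1 - 128\right)} = \sqrt{-840 - -16256} = \sqrt{-840 + 16256} = \sqrt{15416} = 2 \sqrt{3854}$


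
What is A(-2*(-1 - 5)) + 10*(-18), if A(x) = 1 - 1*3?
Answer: -182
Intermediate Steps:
A(x) = -2 (A(x) = 1 - 3 = -2)
A(-2*(-1 - 5)) + 10*(-18) = -2 + 10*(-18) = -2 - 180 = -182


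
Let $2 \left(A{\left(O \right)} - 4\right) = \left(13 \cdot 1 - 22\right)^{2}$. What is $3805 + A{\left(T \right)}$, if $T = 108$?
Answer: $\frac{7699}{2} \approx 3849.5$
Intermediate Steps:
$A{\left(O \right)} = \frac{89}{2}$ ($A{\left(O \right)} = 4 + \frac{\left(13 \cdot 1 - 22\right)^{2}}{2} = 4 + \frac{\left(13 - 22\right)^{2}}{2} = 4 + \frac{\left(-9\right)^{2}}{2} = 4 + \frac{1}{2} \cdot 81 = 4 + \frac{81}{2} = \frac{89}{2}$)
$3805 + A{\left(T \right)} = 3805 + \frac{89}{2} = \frac{7699}{2}$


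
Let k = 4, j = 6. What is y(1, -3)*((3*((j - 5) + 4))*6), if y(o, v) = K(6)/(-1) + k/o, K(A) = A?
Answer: -180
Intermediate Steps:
y(o, v) = -6 + 4/o (y(o, v) = 6/(-1) + 4/o = 6*(-1) + 4/o = -6 + 4/o)
y(1, -3)*((3*((j - 5) + 4))*6) = (-6 + 4/1)*((3*((6 - 5) + 4))*6) = (-6 + 4*1)*((3*(1 + 4))*6) = (-6 + 4)*((3*5)*6) = -30*6 = -2*90 = -180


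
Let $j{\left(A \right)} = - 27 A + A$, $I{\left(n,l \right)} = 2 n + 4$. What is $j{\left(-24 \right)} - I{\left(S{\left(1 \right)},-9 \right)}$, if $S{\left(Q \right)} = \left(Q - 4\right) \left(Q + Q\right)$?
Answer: $632$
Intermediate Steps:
$S{\left(Q \right)} = 2 Q \left(-4 + Q\right)$ ($S{\left(Q \right)} = \left(-4 + Q\right) 2 Q = 2 Q \left(-4 + Q\right)$)
$I{\left(n,l \right)} = 4 + 2 n$
$j{\left(A \right)} = - 26 A$
$j{\left(-24 \right)} - I{\left(S{\left(1 \right)},-9 \right)} = \left(-26\right) \left(-24\right) - \left(4 + 2 \cdot 2 \cdot 1 \left(-4 + 1\right)\right) = 624 - \left(4 + 2 \cdot 2 \cdot 1 \left(-3\right)\right) = 624 - \left(4 + 2 \left(-6\right)\right) = 624 - \left(4 - 12\right) = 624 - -8 = 624 + 8 = 632$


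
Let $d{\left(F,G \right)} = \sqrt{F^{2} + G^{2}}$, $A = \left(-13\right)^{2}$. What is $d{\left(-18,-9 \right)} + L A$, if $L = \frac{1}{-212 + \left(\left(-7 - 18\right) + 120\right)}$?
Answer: $- \frac{13}{9} + 9 \sqrt{5} \approx 18.68$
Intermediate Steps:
$L = - \frac{1}{117}$ ($L = \frac{1}{-212 + \left(-25 + 120\right)} = \frac{1}{-212 + 95} = \frac{1}{-117} = - \frac{1}{117} \approx -0.008547$)
$A = 169$
$d{\left(-18,-9 \right)} + L A = \sqrt{\left(-18\right)^{2} + \left(-9\right)^{2}} - \frac{13}{9} = \sqrt{324 + 81} - \frac{13}{9} = \sqrt{405} - \frac{13}{9} = 9 \sqrt{5} - \frac{13}{9} = - \frac{13}{9} + 9 \sqrt{5}$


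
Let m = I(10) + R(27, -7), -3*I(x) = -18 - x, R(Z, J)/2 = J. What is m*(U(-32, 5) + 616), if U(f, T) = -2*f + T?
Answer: -9590/3 ≈ -3196.7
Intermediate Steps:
R(Z, J) = 2*J
U(f, T) = T - 2*f
I(x) = 6 + x/3 (I(x) = -(-18 - x)/3 = 6 + x/3)
m = -14/3 (m = (6 + (1/3)*10) + 2*(-7) = (6 + 10/3) - 14 = 28/3 - 14 = -14/3 ≈ -4.6667)
m*(U(-32, 5) + 616) = -14*((5 - 2*(-32)) + 616)/3 = -14*((5 + 64) + 616)/3 = -14*(69 + 616)/3 = -14/3*685 = -9590/3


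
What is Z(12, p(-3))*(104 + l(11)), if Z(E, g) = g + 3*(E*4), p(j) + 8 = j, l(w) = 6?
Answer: 14630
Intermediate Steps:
p(j) = -8 + j
Z(E, g) = g + 12*E (Z(E, g) = g + 3*(4*E) = g + 12*E)
Z(12, p(-3))*(104 + l(11)) = ((-8 - 3) + 12*12)*(104 + 6) = (-11 + 144)*110 = 133*110 = 14630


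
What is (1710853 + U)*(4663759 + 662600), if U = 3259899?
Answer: 26476009651968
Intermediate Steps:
(1710853 + U)*(4663759 + 662600) = (1710853 + 3259899)*(4663759 + 662600) = 4970752*5326359 = 26476009651968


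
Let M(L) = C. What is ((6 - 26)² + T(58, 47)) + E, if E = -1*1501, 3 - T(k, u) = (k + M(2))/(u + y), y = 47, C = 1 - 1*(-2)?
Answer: -103273/94 ≈ -1098.6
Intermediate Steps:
C = 3 (C = 1 + 2 = 3)
M(L) = 3
T(k, u) = 3 - (3 + k)/(47 + u) (T(k, u) = 3 - (k + 3)/(u + 47) = 3 - (3 + k)/(47 + u))
E = -1501
((6 - 26)² + T(58, 47)) + E = ((6 - 26)² + (138 - 1*58 + 3*47)/(47 + 47)) - 1501 = ((-20)² + (138 - 58 + 141)/94) - 1501 = (400 + (1/94)*221) - 1501 = (400 + 221/94) - 1501 = 37821/94 - 1501 = -103273/94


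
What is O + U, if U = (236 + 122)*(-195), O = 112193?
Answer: 42383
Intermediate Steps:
U = -69810 (U = 358*(-195) = -69810)
O + U = 112193 - 69810 = 42383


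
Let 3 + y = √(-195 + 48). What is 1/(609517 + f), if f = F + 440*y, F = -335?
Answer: 303931/184762335122 - 770*I*√3/92381167561 ≈ 1.645e-6 - 1.4437e-8*I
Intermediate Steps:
y = -3 + 7*I*√3 (y = -3 + √(-195 + 48) = -3 + √(-147) = -3 + 7*I*√3 ≈ -3.0 + 12.124*I)
f = -1655 + 3080*I*√3 (f = -335 + 440*(-3 + 7*I*√3) = -335 + (-1320 + 3080*I*√3) = -1655 + 3080*I*√3 ≈ -1655.0 + 5334.7*I)
1/(609517 + f) = 1/(609517 + (-1655 + 3080*I*√3)) = 1/(607862 + 3080*I*√3)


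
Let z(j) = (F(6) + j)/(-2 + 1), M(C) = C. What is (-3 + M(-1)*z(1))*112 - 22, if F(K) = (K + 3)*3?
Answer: 2778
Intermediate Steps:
F(K) = 9 + 3*K (F(K) = (3 + K)*3 = 9 + 3*K)
z(j) = -27 - j (z(j) = ((9 + 3*6) + j)/(-2 + 1) = ((9 + 18) + j)/(-1) = (27 + j)*(-1) = -27 - j)
(-3 + M(-1)*z(1))*112 - 22 = (-3 - (-27 - 1*1))*112 - 22 = (-3 - (-27 - 1))*112 - 22 = (-3 - 1*(-28))*112 - 22 = (-3 + 28)*112 - 22 = 25*112 - 22 = 2800 - 22 = 2778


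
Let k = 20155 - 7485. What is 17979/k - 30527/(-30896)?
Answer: 471128137/195726160 ≈ 2.4071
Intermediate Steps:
k = 12670
17979/k - 30527/(-30896) = 17979/12670 - 30527/(-30896) = 17979*(1/12670) - 30527*(-1/30896) = 17979/12670 + 30527/30896 = 471128137/195726160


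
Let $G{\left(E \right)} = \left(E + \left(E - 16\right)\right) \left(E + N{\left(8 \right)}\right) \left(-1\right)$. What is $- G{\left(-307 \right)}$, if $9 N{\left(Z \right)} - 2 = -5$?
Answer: $193620$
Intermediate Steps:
$N{\left(Z \right)} = - \frac{1}{3}$ ($N{\left(Z \right)} = \frac{2}{9} + \frac{1}{9} \left(-5\right) = \frac{2}{9} - \frac{5}{9} = - \frac{1}{3}$)
$G{\left(E \right)} = - \left(-16 + 2 E\right) \left(- \frac{1}{3} + E\right)$ ($G{\left(E \right)} = \left(E + \left(E - 16\right)\right) \left(E - \frac{1}{3}\right) \left(-1\right) = \left(E + \left(-16 + E\right)\right) \left(- \frac{1}{3} + E\right) \left(-1\right) = \left(-16 + 2 E\right) \left(- \frac{1}{3} + E\right) \left(-1\right) = - \left(-16 + 2 E\right) \left(- \frac{1}{3} + E\right)$)
$- G{\left(-307 \right)} = - (- \frac{16}{3} - 2 \left(-307\right)^{2} + \frac{50}{3} \left(-307\right)) = - (- \frac{16}{3} - 188498 - \frac{15350}{3}) = \left(-1\right) \left(-193620\right) = 193620$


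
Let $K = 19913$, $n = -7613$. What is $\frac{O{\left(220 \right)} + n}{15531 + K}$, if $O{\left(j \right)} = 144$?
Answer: $- \frac{7469}{35444} \approx -0.21073$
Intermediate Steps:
$\frac{O{\left(220 \right)} + n}{15531 + K} = \frac{144 - 7613}{15531 + 19913} = - \frac{7469}{35444}$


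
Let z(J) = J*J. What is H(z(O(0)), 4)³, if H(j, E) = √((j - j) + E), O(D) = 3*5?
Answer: 8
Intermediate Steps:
O(D) = 15
z(J) = J²
H(j, E) = √E (H(j, E) = √(0 + E) = √E)
H(z(O(0)), 4)³ = (√4)³ = 2³ = 8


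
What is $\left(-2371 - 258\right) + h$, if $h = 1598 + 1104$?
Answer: $73$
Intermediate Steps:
$h = 2702$
$\left(-2371 - 258\right) + h = \left(-2371 - 258\right) + 2702 = -2629 + 2702 = 73$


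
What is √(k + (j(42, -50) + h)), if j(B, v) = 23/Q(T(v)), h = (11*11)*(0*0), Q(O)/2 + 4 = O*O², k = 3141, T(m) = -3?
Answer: √12072578/62 ≈ 56.041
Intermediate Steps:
Q(O) = -8 + 2*O³ (Q(O) = -8 + 2*(O*O²) = -8 + 2*O³)
h = 0 (h = 121*0 = 0)
j(B, v) = -23/62 (j(B, v) = 23/(-8 + 2*(-3)³) = 23/(-8 + 2*(-27)) = 23/(-8 - 54) = 23/(-62) = 23*(-1/62) = -23/62)
√(k + (j(42, -50) + h)) = √(3141 + (-23/62 + 0)) = √(3141 - 23/62) = √(194719/62) = √12072578/62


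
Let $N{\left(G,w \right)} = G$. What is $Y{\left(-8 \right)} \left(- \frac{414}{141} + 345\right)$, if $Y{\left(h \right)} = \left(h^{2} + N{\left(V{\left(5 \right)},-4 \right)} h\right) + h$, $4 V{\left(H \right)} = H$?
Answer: $\frac{739542}{47} \approx 15735.0$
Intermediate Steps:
$V{\left(H \right)} = \frac{H}{4}$
$Y{\left(h \right)} = h^{2} + \frac{9 h}{4}$ ($Y{\left(h \right)} = \left(h^{2} + \frac{1}{4} \cdot 5 h\right) + h = \left(h^{2} + \frac{5 h}{4}\right) + h = h^{2} + \frac{9 h}{4}$)
$Y{\left(-8 \right)} \left(- \frac{414}{141} + 345\right) = \frac{1}{4} \left(-8\right) \left(9 + 4 \left(-8\right)\right) \left(- \frac{414}{141} + 345\right) = \frac{1}{4} \left(-8\right) \left(9 - 32\right) \left(\left(-414\right) \frac{1}{141} + 345\right) = \frac{1}{4} \left(-8\right) \left(-23\right) \left(- \frac{138}{47} + 345\right) = 46 \cdot \frac{16077}{47} = \frac{739542}{47}$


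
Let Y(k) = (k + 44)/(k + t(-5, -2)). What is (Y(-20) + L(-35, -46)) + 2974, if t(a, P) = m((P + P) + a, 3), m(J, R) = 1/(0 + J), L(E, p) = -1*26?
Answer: 533372/181 ≈ 2946.8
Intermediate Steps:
L(E, p) = -26
m(J, R) = 1/J
t(a, P) = 1/(a + 2*P) (t(a, P) = 1/((P + P) + a) = 1/(2*P + a) = 1/(a + 2*P))
Y(k) = (44 + k)/(-⅑ + k) (Y(k) = (k + 44)/(k + 1/(-5 + 2*(-2))) = (44 + k)/(k + 1/(-5 - 4)) = (44 + k)/(k + 1/(-9)) = (44 + k)/(k - ⅑) = (44 + k)/(-⅑ + k))
(Y(-20) + L(-35, -46)) + 2974 = (9*(44 - 20)/(-1 + 9*(-20)) - 26) + 2974 = (9*24/(-1 - 180) - 26) + 2974 = (9*24/(-181) - 26) + 2974 = (9*(-1/181)*24 - 26) + 2974 = (-216/181 - 26) + 2974 = -4922/181 + 2974 = 533372/181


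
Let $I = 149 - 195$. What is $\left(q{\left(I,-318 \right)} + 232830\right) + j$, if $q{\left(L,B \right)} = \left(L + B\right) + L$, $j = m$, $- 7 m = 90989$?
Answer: $\frac{1535951}{7} \approx 2.1942 \cdot 10^{5}$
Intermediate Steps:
$I = -46$ ($I = 149 - 195 = -46$)
$m = - \frac{90989}{7}$ ($m = \left(- \frac{1}{7}\right) 90989 = - \frac{90989}{7} \approx -12998.0$)
$j = - \frac{90989}{7} \approx -12998.0$
$q{\left(L,B \right)} = B + 2 L$ ($q{\left(L,B \right)} = \left(B + L\right) + L = B + 2 L$)
$\left(q{\left(I,-318 \right)} + 232830\right) + j = \left(\left(-318 + 2 \left(-46\right)\right) + 232830\right) - \frac{90989}{7} = \left(\left(-318 - 92\right) + 232830\right) - \frac{90989}{7} = \left(-410 + 232830\right) - \frac{90989}{7} = 232420 - \frac{90989}{7} = \frac{1535951}{7}$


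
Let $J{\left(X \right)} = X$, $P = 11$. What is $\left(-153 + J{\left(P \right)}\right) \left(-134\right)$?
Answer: $19028$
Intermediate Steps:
$\left(-153 + J{\left(P \right)}\right) \left(-134\right) = \left(-153 + 11\right) \left(-134\right) = \left(-142\right) \left(-134\right) = 19028$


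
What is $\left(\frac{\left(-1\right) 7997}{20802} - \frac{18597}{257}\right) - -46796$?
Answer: $\frac{249787840721}{5346114} \approx 46723.0$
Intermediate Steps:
$\left(\frac{\left(-1\right) 7997}{20802} - \frac{18597}{257}\right) - -46796 = \left(\left(-7997\right) \frac{1}{20802} - \frac{18597}{257}\right) + 46796 = \left(- \frac{7997}{20802} - \frac{18597}{257}\right) + 46796 = - \frac{388910023}{5346114} + 46796 = \frac{249787840721}{5346114}$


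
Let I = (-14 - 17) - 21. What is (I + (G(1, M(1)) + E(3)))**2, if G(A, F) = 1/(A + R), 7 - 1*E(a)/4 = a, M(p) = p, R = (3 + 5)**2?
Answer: 5470921/4225 ≈ 1294.9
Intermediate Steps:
R = 64 (R = 8**2 = 64)
E(a) = 28 - 4*a
G(A, F) = 1/(64 + A) (G(A, F) = 1/(A + 64) = 1/(64 + A))
I = -52 (I = -31 - 21 = -52)
(I + (G(1, M(1)) + E(3)))**2 = (-52 + (1/(64 + 1) + (28 - 4*3)))**2 = (-52 + (1/65 + (28 - 12)))**2 = (-52 + (1/65 + 16))**2 = (-52 + 1041/65)**2 = (-2339/65)**2 = 5470921/4225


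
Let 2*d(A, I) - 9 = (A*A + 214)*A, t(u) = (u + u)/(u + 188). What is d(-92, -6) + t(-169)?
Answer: -15169649/38 ≈ -3.9920e+5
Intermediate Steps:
t(u) = 2*u/(188 + u) (t(u) = (2*u)/(188 + u) = 2*u/(188 + u))
d(A, I) = 9/2 + A*(214 + A²)/2 (d(A, I) = 9/2 + ((A*A + 214)*A)/2 = 9/2 + ((A² + 214)*A)/2 = 9/2 + ((214 + A²)*A)/2 = 9/2 + (A*(214 + A²))/2 = 9/2 + A*(214 + A²)/2)
d(-92, -6) + t(-169) = (9/2 + (½)*(-92)³ + 107*(-92)) + 2*(-169)/(188 - 169) = (9/2 + (½)*(-778688) - 9844) + 2*(-169)/19 = (9/2 - 389344 - 9844) + 2*(-169)*(1/19) = -798367/2 - 338/19 = -15169649/38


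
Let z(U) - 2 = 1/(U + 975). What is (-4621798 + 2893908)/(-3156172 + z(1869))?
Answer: 4914119160/8976147479 ≈ 0.54746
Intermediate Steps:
z(U) = 2 + 1/(975 + U) (z(U) = 2 + 1/(U + 975) = 2 + 1/(975 + U))
(-4621798 + 2893908)/(-3156172 + z(1869)) = (-4621798 + 2893908)/(-3156172 + (1951 + 2*1869)/(975 + 1869)) = -1727890/(-3156172 + (1951 + 3738)/2844) = -1727890/(-3156172 + (1/2844)*5689) = -1727890/(-3156172 + 5689/2844) = -1727890/(-8976147479/2844) = -1727890*(-2844/8976147479) = 4914119160/8976147479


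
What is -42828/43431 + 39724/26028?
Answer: 50877155/94201839 ≈ 0.54009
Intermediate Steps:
-42828/43431 + 39724/26028 = -42828*1/43431 + 39724*(1/26028) = -14276/14477 + 9931/6507 = 50877155/94201839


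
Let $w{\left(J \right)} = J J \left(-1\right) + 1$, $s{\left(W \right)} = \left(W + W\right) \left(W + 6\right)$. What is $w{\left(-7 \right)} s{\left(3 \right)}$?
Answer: $-2592$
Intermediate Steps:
$s{\left(W \right)} = 2 W \left(6 + W\right)$
$w{\left(J \right)} = 1 - J^{2}$ ($w{\left(J \right)} = J^{2} \left(-1\right) + 1 = - J^{2} + 1 = 1 - J^{2}$)
$w{\left(-7 \right)} s{\left(3 \right)} = \left(1 - \left(-7\right)^{2}\right) 2 \cdot 3 \left(6 + 3\right) = \left(1 - 49\right) 2 \cdot 3 \cdot 9 = \left(1 - 49\right) 54 = \left(-48\right) 54 = -2592$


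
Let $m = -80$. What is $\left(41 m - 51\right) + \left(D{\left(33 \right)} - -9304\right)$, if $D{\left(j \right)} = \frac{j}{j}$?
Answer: $5974$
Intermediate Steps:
$D{\left(j \right)} = 1$
$\left(41 m - 51\right) + \left(D{\left(33 \right)} - -9304\right) = \left(41 \left(-80\right) - 51\right) + \left(1 - -9304\right) = \left(-3280 - 51\right) + \left(1 + 9304\right) = -3331 + 9305 = 5974$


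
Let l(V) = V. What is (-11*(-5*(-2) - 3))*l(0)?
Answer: 0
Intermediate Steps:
(-11*(-5*(-2) - 3))*l(0) = -11*(-5*(-2) - 3)*0 = -11*(10 - 3)*0 = -11*7*0 = -77*0 = 0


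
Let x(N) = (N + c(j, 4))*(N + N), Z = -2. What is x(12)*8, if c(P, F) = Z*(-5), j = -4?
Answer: 4224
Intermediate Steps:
c(P, F) = 10 (c(P, F) = -2*(-5) = 10)
x(N) = 2*N*(10 + N) (x(N) = (N + 10)*(N + N) = (10 + N)*(2*N) = 2*N*(10 + N))
x(12)*8 = (2*12*(10 + 12))*8 = (2*12*22)*8 = 528*8 = 4224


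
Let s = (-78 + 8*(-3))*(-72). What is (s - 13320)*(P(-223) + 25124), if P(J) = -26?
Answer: -149985648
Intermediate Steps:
s = 7344 (s = (-78 - 24)*(-72) = -102*(-72) = 7344)
(s - 13320)*(P(-223) + 25124) = (7344 - 13320)*(-26 + 25124) = -5976*25098 = -149985648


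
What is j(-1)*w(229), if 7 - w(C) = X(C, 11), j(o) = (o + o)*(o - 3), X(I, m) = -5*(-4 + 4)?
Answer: 56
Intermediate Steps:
X(I, m) = 0 (X(I, m) = -5*0 = 0)
j(o) = 2*o*(-3 + o) (j(o) = (2*o)*(-3 + o) = 2*o*(-3 + o))
w(C) = 7 (w(C) = 7 - 1*0 = 7 + 0 = 7)
j(-1)*w(229) = (2*(-1)*(-3 - 1))*7 = (2*(-1)*(-4))*7 = 8*7 = 56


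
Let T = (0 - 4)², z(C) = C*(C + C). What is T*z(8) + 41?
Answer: 2089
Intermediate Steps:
z(C) = 2*C² (z(C) = C*(2*C) = 2*C²)
T = 16 (T = (-4)² = 16)
T*z(8) + 41 = 16*(2*8²) + 41 = 16*(2*64) + 41 = 16*128 + 41 = 2048 + 41 = 2089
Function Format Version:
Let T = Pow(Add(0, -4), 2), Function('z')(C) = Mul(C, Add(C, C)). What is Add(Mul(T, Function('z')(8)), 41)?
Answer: 2089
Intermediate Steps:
Function('z')(C) = Mul(2, Pow(C, 2)) (Function('z')(C) = Mul(C, Mul(2, C)) = Mul(2, Pow(C, 2)))
T = 16 (T = Pow(-4, 2) = 16)
Add(Mul(T, Function('z')(8)), 41) = Add(Mul(16, Mul(2, Pow(8, 2))), 41) = Add(Mul(16, Mul(2, 64)), 41) = Add(Mul(16, 128), 41) = Add(2048, 41) = 2089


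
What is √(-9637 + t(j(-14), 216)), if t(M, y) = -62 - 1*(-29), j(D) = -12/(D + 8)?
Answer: I*√9670 ≈ 98.336*I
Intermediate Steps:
j(D) = -12/(8 + D)
t(M, y) = -33 (t(M, y) = -62 + 29 = -33)
√(-9637 + t(j(-14), 216)) = √(-9637 - 33) = √(-9670) = I*√9670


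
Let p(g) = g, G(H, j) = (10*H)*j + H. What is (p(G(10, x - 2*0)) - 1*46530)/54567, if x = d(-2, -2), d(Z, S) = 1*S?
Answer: -46720/54567 ≈ -0.85620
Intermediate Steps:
d(Z, S) = S
x = -2
G(H, j) = H + 10*H*j (G(H, j) = 10*H*j + H = H + 10*H*j)
(p(G(10, x - 2*0)) - 1*46530)/54567 = (10*(1 + 10*(-2 - 2*0)) - 1*46530)/54567 = (10*(1 + 10*(-2 + 0)) - 46530)*(1/54567) = (10*(1 + 10*(-2)) - 46530)*(1/54567) = (10*(1 - 20) - 46530)*(1/54567) = (10*(-19) - 46530)*(1/54567) = (-190 - 46530)*(1/54567) = -46720*1/54567 = -46720/54567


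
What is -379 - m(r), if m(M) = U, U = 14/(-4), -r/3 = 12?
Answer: -751/2 ≈ -375.50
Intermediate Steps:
r = -36 (r = -3*12 = -36)
U = -7/2 (U = 14*(-¼) = -7/2 ≈ -3.5000)
m(M) = -7/2
-379 - m(r) = -379 - 1*(-7/2) = -379 + 7/2 = -751/2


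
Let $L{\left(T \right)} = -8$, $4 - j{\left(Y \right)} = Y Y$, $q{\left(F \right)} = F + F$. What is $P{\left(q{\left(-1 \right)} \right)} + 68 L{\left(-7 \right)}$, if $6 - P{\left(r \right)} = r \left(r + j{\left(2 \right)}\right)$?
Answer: $-542$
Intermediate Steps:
$q{\left(F \right)} = 2 F$
$j{\left(Y \right)} = 4 - Y^{2}$ ($j{\left(Y \right)} = 4 - Y Y = 4 - Y^{2}$)
$P{\left(r \right)} = 6 - r^{2}$ ($P{\left(r \right)} = 6 - r \left(r + \left(4 - 2^{2}\right)\right) = 6 - r \left(r + \left(4 - 4\right)\right) = 6 - r \left(r + 0\right) = 6 - r r = 6 - r^{2}$)
$P{\left(q{\left(-1 \right)} \right)} + 68 L{\left(-7 \right)} = \left(6 - \left(2 \left(-1\right)\right)^{2}\right) + 68 \left(-8\right) = \left(6 - \left(-2\right)^{2}\right) - 544 = \left(6 - 4\right) - 544 = 2 - 544 = -542$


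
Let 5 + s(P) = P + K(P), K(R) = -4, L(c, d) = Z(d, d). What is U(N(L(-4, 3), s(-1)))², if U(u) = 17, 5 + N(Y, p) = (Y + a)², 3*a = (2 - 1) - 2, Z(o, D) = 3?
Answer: 289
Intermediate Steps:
L(c, d) = 3
a = -⅓ (a = ((2 - 1) - 2)/3 = (1 - 2)/3 = (⅓)*(-1) = -⅓ ≈ -0.33333)
s(P) = -9 + P (s(P) = -5 + (P - 4) = -5 + (-4 + P) = -9 + P)
N(Y, p) = -5 + (-⅓ + Y)² (N(Y, p) = -5 + (Y - ⅓)² = -5 + (-⅓ + Y)²)
U(N(L(-4, 3), s(-1)))² = 17² = 289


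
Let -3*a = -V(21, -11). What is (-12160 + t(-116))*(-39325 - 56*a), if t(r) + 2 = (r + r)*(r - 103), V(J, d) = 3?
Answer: -1521918126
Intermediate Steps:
t(r) = -2 + 2*r*(-103 + r) (t(r) = -2 + (r + r)*(r - 103) = -2 + (2*r)*(-103 + r) = -2 + 2*r*(-103 + r))
a = 1 (a = -(-1)*3/3 = -⅓*(-3) = 1)
(-12160 + t(-116))*(-39325 - 56*a) = (-12160 + (-2 - 206*(-116) + 2*(-116)²))*(-39325 - 56*1) = (-12160 + (-2 + 23896 + 2*13456))*(-39325 - 56) = (-12160 + (-2 + 23896 + 26912))*(-39381) = (-12160 + 50806)*(-39381) = 38646*(-39381) = -1521918126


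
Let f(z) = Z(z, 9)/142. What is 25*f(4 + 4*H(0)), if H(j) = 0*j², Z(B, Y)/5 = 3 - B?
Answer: -125/142 ≈ -0.88028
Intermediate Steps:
Z(B, Y) = 15 - 5*B (Z(B, Y) = 5*(3 - B) = 15 - 5*B)
H(j) = 0
f(z) = 15/142 - 5*z/142 (f(z) = (15 - 5*z)/142 = (15 - 5*z)*(1/142) = 15/142 - 5*z/142)
25*f(4 + 4*H(0)) = 25*(15/142 - 5*(4 + 4*0)/142) = 25*(15/142 - 5*(4 + 0)/142) = 25*(15/142 - 5/142*4) = 25*(15/142 - 10/71) = 25*(-5/142) = -125/142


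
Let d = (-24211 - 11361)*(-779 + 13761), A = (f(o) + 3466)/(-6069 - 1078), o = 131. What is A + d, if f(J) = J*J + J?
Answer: -3300453917246/7147 ≈ -4.6180e+8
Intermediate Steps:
f(J) = J + J**2 (f(J) = J**2 + J = J + J**2)
A = -20758/7147 (A = (131*(1 + 131) + 3466)/(-6069 - 1078) = (131*132 + 3466)/(-7147) = (17292 + 3466)*(-1/7147) = 20758*(-1/7147) = -20758/7147 ≈ -2.9044)
d = -461795704 (d = -35572*12982 = -461795704)
A + d = -20758/7147 - 461795704 = -3300453917246/7147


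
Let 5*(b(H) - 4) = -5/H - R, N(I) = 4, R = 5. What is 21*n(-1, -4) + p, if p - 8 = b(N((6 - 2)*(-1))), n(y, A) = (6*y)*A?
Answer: 2059/4 ≈ 514.75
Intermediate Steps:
n(y, A) = 6*A*y
b(H) = 3 - 1/H (b(H) = 4 + (-5/H - 1*5)/5 = 4 + (-5/H - 5)/5 = 4 + (-5 - 5/H)/5 = 4 + (-1 - 1/H) = 3 - 1/H)
p = 43/4 (p = 8 + (3 - 1/4) = 8 + (3 - 1*¼) = 8 + (3 - ¼) = 8 + 11/4 = 43/4 ≈ 10.750)
21*n(-1, -4) + p = 21*(6*(-4)*(-1)) + 43/4 = 21*24 + 43/4 = 504 + 43/4 = 2059/4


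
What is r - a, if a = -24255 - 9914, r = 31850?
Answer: 66019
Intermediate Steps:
a = -34169
r - a = 31850 - 1*(-34169) = 31850 + 34169 = 66019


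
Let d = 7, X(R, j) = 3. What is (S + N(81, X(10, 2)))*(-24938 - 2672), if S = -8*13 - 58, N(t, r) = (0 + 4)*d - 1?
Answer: 3727350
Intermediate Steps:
N(t, r) = 27 (N(t, r) = (0 + 4)*7 - 1 = 4*7 - 1 = 28 - 1 = 27)
S = -162 (S = -104 - 58 = -162)
(S + N(81, X(10, 2)))*(-24938 - 2672) = (-162 + 27)*(-24938 - 2672) = -135*(-27610) = 3727350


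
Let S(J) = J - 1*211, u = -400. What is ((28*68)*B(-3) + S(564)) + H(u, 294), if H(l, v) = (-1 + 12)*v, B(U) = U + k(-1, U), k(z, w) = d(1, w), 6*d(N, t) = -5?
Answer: -11135/3 ≈ -3711.7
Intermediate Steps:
d(N, t) = -5/6 (d(N, t) = (1/6)*(-5) = -5/6)
k(z, w) = -5/6
S(J) = -211 + J (S(J) = J - 211 = -211 + J)
B(U) = -5/6 + U (B(U) = U - 5/6 = -5/6 + U)
H(l, v) = 11*v
((28*68)*B(-3) + S(564)) + H(u, 294) = ((28*68)*(-5/6 - 3) + (-211 + 564)) + 11*294 = (1904*(-23/6) + 353) + 3234 = (-21896/3 + 353) + 3234 = -20837/3 + 3234 = -11135/3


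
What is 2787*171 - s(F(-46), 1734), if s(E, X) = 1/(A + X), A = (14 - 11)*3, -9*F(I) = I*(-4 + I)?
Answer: 830673710/1743 ≈ 4.7658e+5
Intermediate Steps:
F(I) = -I*(-4 + I)/9
A = 9 (A = 3*3 = 9)
s(E, X) = 1/(9 + X)
2787*171 - s(F(-46), 1734) = 2787*171 - 1/(9 + 1734) = 476577 - 1/1743 = 830673710/1743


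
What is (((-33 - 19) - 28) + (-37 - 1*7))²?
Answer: 15376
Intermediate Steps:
(((-33 - 19) - 28) + (-37 - 1*7))² = ((-52 - 28) + (-37 - 7))² = (-80 - 44)² = (-124)² = 15376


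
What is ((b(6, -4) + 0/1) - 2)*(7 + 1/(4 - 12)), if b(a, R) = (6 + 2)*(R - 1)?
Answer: -1155/4 ≈ -288.75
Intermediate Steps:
b(a, R) = -8 + 8*R (b(a, R) = 8*(-1 + R) = -8 + 8*R)
((b(6, -4) + 0/1) - 2)*(7 + 1/(4 - 12)) = (((-8 + 8*(-4)) + 0/1) - 2)*(7 + 1/(4 - 12)) = (((-8 - 32) + 0*1) - 2)*(7 + 1/(-8)) = ((-40 + 0) - 2)*(7 - ⅛) = (-40 - 2)*(55/8) = -42*55/8 = -1155/4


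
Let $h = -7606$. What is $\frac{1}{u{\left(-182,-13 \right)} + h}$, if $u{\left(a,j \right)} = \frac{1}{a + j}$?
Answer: $- \frac{195}{1483171} \approx -0.00013148$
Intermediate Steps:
$\frac{1}{u{\left(-182,-13 \right)} + h} = \frac{1}{\frac{1}{-182 - 13} - 7606} = \frac{1}{\frac{1}{-195} - 7606} = \frac{1}{- \frac{1}{195} - 7606} = \frac{1}{- \frac{1483171}{195}} = - \frac{195}{1483171}$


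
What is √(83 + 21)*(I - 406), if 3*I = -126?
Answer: -896*√26 ≈ -4568.7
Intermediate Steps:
I = -42 (I = (⅓)*(-126) = -42)
√(83 + 21)*(I - 406) = √(83 + 21)*(-42 - 406) = √104*(-448) = (2*√26)*(-448) = -896*√26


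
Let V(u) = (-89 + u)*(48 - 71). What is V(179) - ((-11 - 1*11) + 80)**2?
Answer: -5434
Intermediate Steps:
V(u) = 2047 - 23*u (V(u) = (-89 + u)*(-23) = 2047 - 23*u)
V(179) - ((-11 - 1*11) + 80)**2 = (2047 - 23*179) - ((-11 - 1*11) + 80)**2 = (2047 - 4117) - ((-11 - 11) + 80)**2 = -2070 - (-22 + 80)**2 = -2070 - 1*58**2 = -2070 - 1*3364 = -2070 - 3364 = -5434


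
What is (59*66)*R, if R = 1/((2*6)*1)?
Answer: 649/2 ≈ 324.50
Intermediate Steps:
R = 1/12 (R = 1/(12*1) = 1/12 ≈ 0.083333)
(59*66)*R = (59*66)*(1/12) = 3894*(1/12) = 649/2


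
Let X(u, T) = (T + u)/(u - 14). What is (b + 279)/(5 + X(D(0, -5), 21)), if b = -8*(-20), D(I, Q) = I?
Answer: 878/7 ≈ 125.43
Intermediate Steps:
X(u, T) = (T + u)/(-14 + u)
b = 160
(b + 279)/(5 + X(D(0, -5), 21)) = (160 + 279)/(5 + (21 + 0)/(-14 + 0)) = 439/(5 + 21/(-14)) = 439/(5 - 1/14*21) = 439/(5 - 3/2) = 439/(7/2) = 439*(2/7) = 878/7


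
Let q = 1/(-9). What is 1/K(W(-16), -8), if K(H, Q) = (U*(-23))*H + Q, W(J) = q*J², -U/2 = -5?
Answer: 9/58808 ≈ 0.00015304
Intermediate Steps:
U = 10 (U = -2*(-5) = 10)
q = -⅑ ≈ -0.11111
W(J) = -J²/9
K(H, Q) = Q - 230*H (K(H, Q) = (10*(-23))*H + Q = -230*H + Q = Q - 230*H)
1/K(W(-16), -8) = 1/(-8 - (-230)*(-16)²/9) = 1/(-8 - (-230)*256/9) = 1/(-8 - 230*(-256/9)) = 1/(-8 + 58880/9) = 1/(58808/9) = 9/58808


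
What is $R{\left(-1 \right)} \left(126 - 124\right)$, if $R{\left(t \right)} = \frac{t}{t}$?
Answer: $2$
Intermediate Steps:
$R{\left(t \right)} = 1$
$R{\left(-1 \right)} \left(126 - 124\right) = 1 \left(126 - 124\right) = 1 \cdot 2 = 2$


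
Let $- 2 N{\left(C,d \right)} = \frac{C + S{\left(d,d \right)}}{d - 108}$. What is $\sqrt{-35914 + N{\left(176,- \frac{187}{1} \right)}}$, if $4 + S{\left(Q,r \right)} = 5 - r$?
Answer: $\frac{4 i \sqrt{195335135}}{295} \approx 189.51 i$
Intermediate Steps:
$S{\left(Q,r \right)} = 1 - r$ ($S{\left(Q,r \right)} = -4 - \left(-5 + r\right) = 1 - r$)
$N{\left(C,d \right)} = - \frac{1 + C - d}{2 \left(-108 + d\right)}$ ($N{\left(C,d \right)} = - \frac{\left(C - \left(-1 + d\right)\right) \frac{1}{d - 108}}{2} = - \frac{\left(1 + C - d\right) \frac{1}{-108 + d}}{2} = - \frac{\frac{1}{-108 + d} \left(1 + C - d\right)}{2} = - \frac{1 + C - d}{2 \left(-108 + d\right)}$)
$\sqrt{-35914 + N{\left(176,- \frac{187}{1} \right)}} = \sqrt{-35914 + \frac{-1 - \frac{187}{1} - 176}{2 \left(-108 - \frac{187}{1}\right)}} = \sqrt{-35914 + \frac{-1 - 187 - 176}{2 \left(-108 - 187\right)}} = \sqrt{-35914 + \frac{1}{2} \frac{1}{-295} \left(-364\right)} = \sqrt{-35914 + \frac{1}{2} \left(- \frac{1}{295}\right) \left(-364\right)} = \sqrt{-35914 + \frac{182}{295}} = \sqrt{- \frac{10594448}{295}} = \frac{4 i \sqrt{195335135}}{295}$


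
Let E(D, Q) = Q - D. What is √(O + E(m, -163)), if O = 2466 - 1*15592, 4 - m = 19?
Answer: I*√13274 ≈ 115.21*I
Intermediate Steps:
m = -15 (m = 4 - 1*19 = 4 - 19 = -15)
O = -13126 (O = 2466 - 15592 = -13126)
√(O + E(m, -163)) = √(-13126 + (-163 - 1*(-15))) = √(-13126 + (-163 + 15)) = √(-13126 - 148) = √(-13274) = I*√13274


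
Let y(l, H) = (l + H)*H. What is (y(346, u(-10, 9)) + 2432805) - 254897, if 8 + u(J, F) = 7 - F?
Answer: 2174548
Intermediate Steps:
u(J, F) = -1 - F (u(J, F) = -8 + (7 - F) = -1 - F)
y(l, H) = H*(H + l) (y(l, H) = (H + l)*H = H*(H + l))
(y(346, u(-10, 9)) + 2432805) - 254897 = ((-1 - 1*9)*((-1 - 1*9) + 346) + 2432805) - 254897 = ((-1 - 9)*((-1 - 9) + 346) + 2432805) - 254897 = (-10*(-10 + 346) + 2432805) - 254897 = (-10*336 + 2432805) - 254897 = (-3360 + 2432805) - 254897 = 2429445 - 254897 = 2174548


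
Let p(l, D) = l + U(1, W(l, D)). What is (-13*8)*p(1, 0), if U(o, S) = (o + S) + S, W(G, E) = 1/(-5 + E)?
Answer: -832/5 ≈ -166.40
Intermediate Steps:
U(o, S) = o + 2*S (U(o, S) = (S + o) + S = o + 2*S)
p(l, D) = 1 + l + 2/(-5 + D) (p(l, D) = l + (1 + 2/(-5 + D)) = 1 + l + 2/(-5 + D))
(-13*8)*p(1, 0) = (-13*8)*((2 + (1 + 1)*(-5 + 0))/(-5 + 0)) = -104*(2 + 2*(-5))/(-5) = -(-104)*(2 - 10)/5 = -(-104)*(-8)/5 = -104*8/5 = -832/5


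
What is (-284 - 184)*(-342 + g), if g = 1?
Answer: 159588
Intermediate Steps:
(-284 - 184)*(-342 + g) = (-284 - 184)*(-342 + 1) = -468*(-341) = 159588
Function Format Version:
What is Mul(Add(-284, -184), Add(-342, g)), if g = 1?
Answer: 159588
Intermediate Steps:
Mul(Add(-284, -184), Add(-342, g)) = Mul(Add(-284, -184), Add(-342, 1)) = Mul(-468, -341) = 159588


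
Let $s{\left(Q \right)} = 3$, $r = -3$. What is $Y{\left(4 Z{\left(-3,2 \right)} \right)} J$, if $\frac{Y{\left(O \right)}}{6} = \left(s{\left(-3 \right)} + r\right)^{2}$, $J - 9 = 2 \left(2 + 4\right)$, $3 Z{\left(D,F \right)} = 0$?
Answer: $0$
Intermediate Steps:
$Z{\left(D,F \right)} = 0$ ($Z{\left(D,F \right)} = \frac{1}{3} \cdot 0 = 0$)
$J = 21$ ($J = 9 + 2 \left(2 + 4\right) = 9 + 2 \cdot 6 = 9 + 12 = 21$)
$Y{\left(O \right)} = 0$ ($Y{\left(O \right)} = 6 \left(3 - 3\right)^{2} = 6 \cdot 0^{2} = 6 \cdot 0 = 0$)
$Y{\left(4 Z{\left(-3,2 \right)} \right)} J = 0 \cdot 21 = 0$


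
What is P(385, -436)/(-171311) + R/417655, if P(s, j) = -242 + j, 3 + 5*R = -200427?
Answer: -940571808/10221270815 ≈ -0.092021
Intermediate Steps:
R = -40086 (R = -⅗ + (⅕)*(-200427) = -⅗ - 200427/5 = -40086)
P(385, -436)/(-171311) + R/417655 = (-242 - 436)/(-171311) - 40086/417655 = -678*(-1/171311) - 40086*1/417655 = 678/171311 - 40086/417655 = -940571808/10221270815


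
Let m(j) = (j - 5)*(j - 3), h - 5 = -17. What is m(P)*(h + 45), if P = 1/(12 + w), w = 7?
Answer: 173712/361 ≈ 481.20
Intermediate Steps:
h = -12 (h = 5 - 17 = -12)
P = 1/19 (P = 1/(12 + 7) = 1/19 ≈ 0.052632)
m(j) = (-5 + j)*(-3 + j)
m(P)*(h + 45) = (15 + (1/19)² - 8*1/19)*(-12 + 45) = (15 + 1/361 - 8/19)*33 = (5264/361)*33 = 173712/361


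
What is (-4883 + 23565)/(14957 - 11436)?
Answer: 18682/3521 ≈ 5.3059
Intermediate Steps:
(-4883 + 23565)/(14957 - 11436) = 18682/3521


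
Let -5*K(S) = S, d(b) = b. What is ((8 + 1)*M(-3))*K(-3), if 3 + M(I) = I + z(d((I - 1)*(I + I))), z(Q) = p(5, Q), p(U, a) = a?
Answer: 486/5 ≈ 97.200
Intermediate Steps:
K(S) = -S/5
z(Q) = Q
M(I) = -3 + I + 2*I*(-1 + I) (M(I) = -3 + (I + (I - 1)*(I + I)) = -3 + (I + (-1 + I)*(2*I)) = -3 + (I + 2*I*(-1 + I)) = -3 + I + 2*I*(-1 + I))
((8 + 1)*M(-3))*K(-3) = ((8 + 1)*(-3 - 1*(-3) + 2*(-3)²))*(-⅕*(-3)) = (9*(-3 + 3 + 2*9))*(⅗) = (9*(-3 + 3 + 18))*(⅗) = (9*18)*(⅗) = 162*(⅗) = 486/5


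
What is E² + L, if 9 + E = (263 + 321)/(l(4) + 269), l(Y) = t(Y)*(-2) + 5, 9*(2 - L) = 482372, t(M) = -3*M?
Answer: -10698837545/199809 ≈ -53545.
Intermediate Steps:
L = -482354/9 (L = 2 - ⅑*482372 = 2 - 482372/9 = -482354/9 ≈ -53595.)
l(Y) = 5 + 6*Y (l(Y) = -3*Y*(-2) + 5 = 6*Y + 5 = 5 + 6*Y)
E = -1049/149 (E = -9 + (263 + 321)/((5 + 6*4) + 269) = -9 + 584/((5 + 24) + 269) = -9 + 584/(29 + 269) = -9 + 584/298 = -9 + 584*(1/298) = -9 + 292/149 = -1049/149 ≈ -7.0403)
E² + L = (-1049/149)² - 482354/9 = 1100401/22201 - 482354/9 = -10698837545/199809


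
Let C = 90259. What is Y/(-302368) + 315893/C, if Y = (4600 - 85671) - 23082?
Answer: 104916680251/27291433312 ≈ 3.8443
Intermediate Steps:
Y = -104153 (Y = -81071 - 23082 = -104153)
Y/(-302368) + 315893/C = -104153/(-302368) + 315893/90259 = -104153*(-1/302368) + 315893*(1/90259) = 104153/302368 + 315893/90259 = 104916680251/27291433312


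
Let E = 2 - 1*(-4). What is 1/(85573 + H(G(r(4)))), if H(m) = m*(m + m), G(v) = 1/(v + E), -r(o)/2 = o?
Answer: 2/171147 ≈ 1.1686e-5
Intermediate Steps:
r(o) = -2*o
E = 6 (E = 2 + 4 = 6)
G(v) = 1/(6 + v) (G(v) = 1/(v + 6) = 1/(6 + v))
H(m) = 2*m**2 (H(m) = m*(2*m) = 2*m**2)
1/(85573 + H(G(r(4)))) = 1/(85573 + 2*(1/(6 - 2*4))**2) = 1/(85573 + 2*(1/(6 - 8))**2) = 1/(85573 + 2*(1/(-2))**2) = 1/(85573 + 2*(-1/2)**2) = 1/(85573 + 2*(1/4)) = 1/(85573 + 1/2) = 1/(171147/2) = 2/171147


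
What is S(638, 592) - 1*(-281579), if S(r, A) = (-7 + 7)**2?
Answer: 281579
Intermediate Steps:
S(r, A) = 0 (S(r, A) = 0**2 = 0)
S(638, 592) - 1*(-281579) = 0 - 1*(-281579) = 0 + 281579 = 281579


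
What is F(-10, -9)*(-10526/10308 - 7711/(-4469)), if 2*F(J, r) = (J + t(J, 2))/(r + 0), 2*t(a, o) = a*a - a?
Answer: -81110735/46066452 ≈ -1.7607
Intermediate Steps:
t(a, o) = a**2/2 - a/2 (t(a, o) = (a*a - a)/2 = (a**2 - a)/2 = a**2/2 - a/2)
F(J, r) = (J + J*(-1 + J)/2)/(2*r) (F(J, r) = ((J + J*(-1 + J)/2)/(r + 0))/2 = ((J + J*(-1 + J)/2)/r)/2 = (J + J*(-1 + J)/2)/(2*r))
F(-10, -9)*(-10526/10308 - 7711/(-4469)) = ((1/4)*(-10)*(1 - 10)/(-9))*(-10526/10308 - 7711/(-4469)) = ((1/4)*(-10)*(-1/9)*(-9))*(-10526*1/10308 - 7711*(-1/4469)) = -5*(-5263/5154 + 7711/4469)/2 = -5/2*16222147/23033226 = -81110735/46066452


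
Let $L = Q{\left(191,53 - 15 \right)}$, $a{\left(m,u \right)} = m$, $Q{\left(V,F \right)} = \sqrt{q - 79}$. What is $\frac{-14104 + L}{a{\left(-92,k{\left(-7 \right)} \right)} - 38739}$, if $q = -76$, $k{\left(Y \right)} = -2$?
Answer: $\frac{14104}{38831} - \frac{i \sqrt{155}}{38831} \approx 0.36321 - 0.00032062 i$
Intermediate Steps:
$Q{\left(V,F \right)} = i \sqrt{155}$ ($Q{\left(V,F \right)} = \sqrt{-76 - 79} = \sqrt{-155} = i \sqrt{155}$)
$L = i \sqrt{155} \approx 12.45 i$
$\frac{-14104 + L}{a{\left(-92,k{\left(-7 \right)} \right)} - 38739} = \frac{-14104 + i \sqrt{155}}{-92 - 38739} = \frac{-14104 + i \sqrt{155}}{-38831} = \left(-14104 + i \sqrt{155}\right) \left(- \frac{1}{38831}\right) = \frac{14104}{38831} - \frac{i \sqrt{155}}{38831}$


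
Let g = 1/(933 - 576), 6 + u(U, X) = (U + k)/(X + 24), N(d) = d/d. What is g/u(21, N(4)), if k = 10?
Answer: -25/42483 ≈ -0.00058847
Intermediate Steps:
N(d) = 1
u(U, X) = -6 + (10 + U)/(24 + X) (u(U, X) = -6 + (U + 10)/(X + 24) = -6 + (10 + U)/(24 + X))
g = 1/357 ≈ 0.0028011
g/u(21, N(4)) = 1/(357*(((-134 + 21 - 6*1)/(24 + 1)))) = 1/(357*(((-134 + 21 - 6)/25))) = 1/(357*(((1/25)*(-119)))) = 1/(357*(-119/25)) = (1/357)*(-25/119) = -25/42483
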